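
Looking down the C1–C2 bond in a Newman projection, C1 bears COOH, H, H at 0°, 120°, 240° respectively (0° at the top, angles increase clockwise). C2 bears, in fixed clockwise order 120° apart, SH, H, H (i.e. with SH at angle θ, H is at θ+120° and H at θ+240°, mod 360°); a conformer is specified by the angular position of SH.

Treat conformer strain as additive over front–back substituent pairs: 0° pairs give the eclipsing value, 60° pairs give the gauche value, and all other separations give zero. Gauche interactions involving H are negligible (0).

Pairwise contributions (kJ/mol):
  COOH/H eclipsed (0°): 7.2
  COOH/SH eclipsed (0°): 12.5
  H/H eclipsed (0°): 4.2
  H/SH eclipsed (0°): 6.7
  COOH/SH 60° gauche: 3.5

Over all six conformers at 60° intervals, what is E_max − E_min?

20.9 kJ/mol

SH at 0° is eclipsed. COOH at 0° is eclipsed with SH at 0° (12.5); H at 120° is eclipsed with H at 120° (4.2); H at 240° is eclipsed with H at 240° (4.2). Total 20.9 kJ/mol.
SH at 60° is staggered. COOH at 0° is gauche with SH at 60° (3.5). Total 3.5 kJ/mol.
SH at 120° is eclipsed. COOH at 0° is eclipsed with H at 0° (7.2); H at 120° is eclipsed with SH at 120° (6.7); H at 240° is eclipsed with H at 240° (4.2). Total 18.1 kJ/mol.
SH at 180° (staggered): no non-H gauche contacts → 0.0 kJ/mol.
SH at 240° is eclipsed. COOH at 0° is eclipsed with H at 0° (7.2); H at 120° is eclipsed with H at 120° (4.2); H at 240° is eclipsed with SH at 240° (6.7). Total 18.1 kJ/mol.
SH at 300° is staggered. COOH at 0° is gauche with SH at 300° (3.5). Total 3.5 kJ/mol.
Max at 0° (20.9 kJ/mol), min at 180° (0.0 kJ/mol); barrier = 20.9 kJ/mol.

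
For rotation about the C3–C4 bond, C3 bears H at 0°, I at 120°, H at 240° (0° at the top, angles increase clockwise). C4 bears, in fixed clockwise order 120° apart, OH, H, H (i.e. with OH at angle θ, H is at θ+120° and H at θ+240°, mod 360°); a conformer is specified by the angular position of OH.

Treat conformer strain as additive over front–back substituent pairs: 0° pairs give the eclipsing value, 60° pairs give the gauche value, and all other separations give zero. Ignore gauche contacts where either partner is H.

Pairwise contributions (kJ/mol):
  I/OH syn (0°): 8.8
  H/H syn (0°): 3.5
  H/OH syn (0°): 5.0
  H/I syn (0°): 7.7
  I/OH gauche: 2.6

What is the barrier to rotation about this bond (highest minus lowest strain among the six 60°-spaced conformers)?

OH at 0° (eclipsed): H–OH eclipsed, I–H eclipsed, H–H eclipsed; 5.0 + 7.7 + 3.5 = 16.2 kJ/mol.
OH at 60° (staggered): I–OH gauche; 2.6 = 2.6 kJ/mol.
OH at 120° (eclipsed): H–H eclipsed, I–OH eclipsed, H–H eclipsed; 3.5 + 8.8 + 3.5 = 15.8 kJ/mol.
OH at 180° (staggered): I–OH gauche; 2.6 = 2.6 kJ/mol.
OH at 240° (eclipsed): H–H eclipsed, I–H eclipsed, H–OH eclipsed; 3.5 + 7.7 + 5.0 = 16.2 kJ/mol.
OH at 300° (staggered): no non-H gauche contacts → 0.0 kJ/mol.
Max at 0° (16.2 kJ/mol), min at 300° (0.0 kJ/mol); barrier = 16.2 kJ/mol.

16.2 kJ/mol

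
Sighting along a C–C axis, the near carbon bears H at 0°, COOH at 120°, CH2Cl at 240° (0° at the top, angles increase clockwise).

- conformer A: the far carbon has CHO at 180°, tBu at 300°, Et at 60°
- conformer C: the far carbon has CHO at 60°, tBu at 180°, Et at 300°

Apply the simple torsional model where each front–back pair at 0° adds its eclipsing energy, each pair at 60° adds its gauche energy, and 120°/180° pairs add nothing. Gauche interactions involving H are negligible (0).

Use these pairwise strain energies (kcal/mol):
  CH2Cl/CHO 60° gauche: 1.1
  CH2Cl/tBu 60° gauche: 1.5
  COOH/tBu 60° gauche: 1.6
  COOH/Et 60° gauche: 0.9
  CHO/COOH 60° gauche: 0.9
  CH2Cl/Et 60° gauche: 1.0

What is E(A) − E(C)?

-0.6 kcal/mol

A is staggered. COOH at 120° is gauche with CHO at 180° (0.9); COOH at 120° is gauche with Et at 60° (0.9); CH2Cl at 240° is gauche with CHO at 180° (1.1); CH2Cl at 240° is gauche with tBu at 300° (1.5). Total 4.4 kcal/mol.
C is staggered. COOH at 120° is gauche with CHO at 60° (0.9); COOH at 120° is gauche with tBu at 180° (1.6); CH2Cl at 240° is gauche with tBu at 180° (1.5); CH2Cl at 240° is gauche with Et at 300° (1.0). Total 5.0 kcal/mol.
E(A) − E(C) = 4.4 − 5.0 = -0.6 kcal/mol.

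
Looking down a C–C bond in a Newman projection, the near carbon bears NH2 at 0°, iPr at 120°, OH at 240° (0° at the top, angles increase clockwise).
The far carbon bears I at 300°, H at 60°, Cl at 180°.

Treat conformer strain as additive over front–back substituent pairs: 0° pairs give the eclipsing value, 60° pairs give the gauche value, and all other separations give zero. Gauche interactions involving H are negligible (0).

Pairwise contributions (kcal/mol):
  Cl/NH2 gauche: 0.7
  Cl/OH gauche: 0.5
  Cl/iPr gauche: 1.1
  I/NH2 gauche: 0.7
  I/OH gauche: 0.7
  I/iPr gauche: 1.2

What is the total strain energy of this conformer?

This conformer (staggered): NH2–I gauche, iPr–Cl gauche, OH–I gauche, OH–Cl gauche; 0.7 + 1.1 + 0.7 + 0.5 = 3.0 kcal/mol.

3.0 kcal/mol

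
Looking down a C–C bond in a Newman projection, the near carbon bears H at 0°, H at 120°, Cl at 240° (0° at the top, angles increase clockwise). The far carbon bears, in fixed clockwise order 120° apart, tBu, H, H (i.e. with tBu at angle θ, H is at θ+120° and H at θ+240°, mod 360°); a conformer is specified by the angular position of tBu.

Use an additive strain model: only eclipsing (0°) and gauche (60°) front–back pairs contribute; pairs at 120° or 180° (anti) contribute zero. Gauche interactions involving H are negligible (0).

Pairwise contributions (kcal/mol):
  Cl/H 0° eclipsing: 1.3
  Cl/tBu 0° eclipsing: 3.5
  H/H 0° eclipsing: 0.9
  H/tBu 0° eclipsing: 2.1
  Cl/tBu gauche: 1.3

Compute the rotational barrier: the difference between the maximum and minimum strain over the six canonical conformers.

5.3 kcal/mol

tBu at 0° (eclipsed): H(0°)/tBu(0°) eclipsed 2.1; H(120°)/H(120°) eclipsed 0.9; Cl(240°)/H(240°) eclipsed 1.3 → 4.3 kcal/mol.
tBu at 60° (staggered): no non-H gauche contacts → 0.0 kcal/mol.
tBu at 120° (eclipsed): H(0°)/H(0°) eclipsed 0.9; H(120°)/tBu(120°) eclipsed 2.1; Cl(240°)/H(240°) eclipsed 1.3 → 4.3 kcal/mol.
tBu at 180° (staggered): Cl(240°)/tBu(180°) gauche 1.3 → 1.3 kcal/mol.
tBu at 240° (eclipsed): H(0°)/H(0°) eclipsed 0.9; H(120°)/H(120°) eclipsed 0.9; Cl(240°)/tBu(240°) eclipsed 3.5 → 5.3 kcal/mol.
tBu at 300° (staggered): Cl(240°)/tBu(300°) gauche 1.3 → 1.3 kcal/mol.
Max at 240° (5.3 kcal/mol), min at 60° (0.0 kcal/mol); barrier = 5.3 kcal/mol.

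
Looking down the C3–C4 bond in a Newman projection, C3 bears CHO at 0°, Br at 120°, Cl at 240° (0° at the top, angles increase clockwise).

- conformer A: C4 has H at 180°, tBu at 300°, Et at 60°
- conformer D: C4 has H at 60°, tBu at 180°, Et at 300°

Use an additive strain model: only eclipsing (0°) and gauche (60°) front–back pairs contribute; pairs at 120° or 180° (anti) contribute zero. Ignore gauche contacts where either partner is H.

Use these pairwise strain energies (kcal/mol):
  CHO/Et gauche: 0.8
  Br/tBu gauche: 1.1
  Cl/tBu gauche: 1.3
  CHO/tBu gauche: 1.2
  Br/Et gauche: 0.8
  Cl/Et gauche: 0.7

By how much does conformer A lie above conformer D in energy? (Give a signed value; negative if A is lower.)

A is staggered. CHO at 0° is gauche with tBu at 300° (1.2); CHO at 0° is gauche with Et at 60° (0.8); Br at 120° is gauche with Et at 60° (0.8); Cl at 240° is gauche with tBu at 300° (1.3). Total 4.1 kcal/mol.
D is staggered. CHO at 0° is gauche with Et at 300° (0.8); Br at 120° is gauche with tBu at 180° (1.1); Cl at 240° is gauche with tBu at 180° (1.3); Cl at 240° is gauche with Et at 300° (0.7). Total 3.9 kcal/mol.
E(A) − E(D) = 4.1 − 3.9 = +0.2 kcal/mol.

+0.2 kcal/mol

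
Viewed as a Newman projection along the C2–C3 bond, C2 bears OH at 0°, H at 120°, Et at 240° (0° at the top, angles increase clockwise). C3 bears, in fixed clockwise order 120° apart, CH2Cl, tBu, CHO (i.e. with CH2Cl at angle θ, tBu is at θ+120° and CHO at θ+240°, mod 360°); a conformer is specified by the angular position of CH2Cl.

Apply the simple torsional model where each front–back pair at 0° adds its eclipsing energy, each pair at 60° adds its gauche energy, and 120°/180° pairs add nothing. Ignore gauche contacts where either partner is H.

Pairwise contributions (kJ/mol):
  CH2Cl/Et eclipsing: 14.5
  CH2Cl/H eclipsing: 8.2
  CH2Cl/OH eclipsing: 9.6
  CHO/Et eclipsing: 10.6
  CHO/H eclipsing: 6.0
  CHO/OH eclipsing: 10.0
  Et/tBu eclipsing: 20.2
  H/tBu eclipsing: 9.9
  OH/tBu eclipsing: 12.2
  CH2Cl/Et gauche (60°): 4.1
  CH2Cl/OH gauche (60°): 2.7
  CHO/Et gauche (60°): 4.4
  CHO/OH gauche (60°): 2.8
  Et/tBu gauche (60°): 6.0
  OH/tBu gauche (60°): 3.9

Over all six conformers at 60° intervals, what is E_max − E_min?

CH2Cl at 0° (eclipsed): OH–CH2Cl eclipsed, H–tBu eclipsed, Et–CHO eclipsed; 9.6 + 9.9 + 10.6 = 30.1 kJ/mol.
CH2Cl at 60° (staggered): OH–CH2Cl gauche, OH–CHO gauche, Et–tBu gauche, Et–CHO gauche; 2.7 + 2.8 + 6.0 + 4.4 = 15.9 kJ/mol.
CH2Cl at 120° (eclipsed): OH–CHO eclipsed, H–CH2Cl eclipsed, Et–tBu eclipsed; 10.0 + 8.2 + 20.2 = 38.4 kJ/mol.
CH2Cl at 180° (staggered): OH–tBu gauche, OH–CHO gauche, Et–CH2Cl gauche, Et–tBu gauche; 3.9 + 2.8 + 4.1 + 6.0 = 16.8 kJ/mol.
CH2Cl at 240° (eclipsed): OH–tBu eclipsed, H–CHO eclipsed, Et–CH2Cl eclipsed; 12.2 + 6.0 + 14.5 = 32.7 kJ/mol.
CH2Cl at 300° (staggered): OH–CH2Cl gauche, OH–tBu gauche, Et–CH2Cl gauche, Et–CHO gauche; 2.7 + 3.9 + 4.1 + 4.4 = 15.1 kJ/mol.
Max at 120° (38.4 kJ/mol), min at 300° (15.1 kJ/mol); barrier = 23.3 kJ/mol.

23.3 kJ/mol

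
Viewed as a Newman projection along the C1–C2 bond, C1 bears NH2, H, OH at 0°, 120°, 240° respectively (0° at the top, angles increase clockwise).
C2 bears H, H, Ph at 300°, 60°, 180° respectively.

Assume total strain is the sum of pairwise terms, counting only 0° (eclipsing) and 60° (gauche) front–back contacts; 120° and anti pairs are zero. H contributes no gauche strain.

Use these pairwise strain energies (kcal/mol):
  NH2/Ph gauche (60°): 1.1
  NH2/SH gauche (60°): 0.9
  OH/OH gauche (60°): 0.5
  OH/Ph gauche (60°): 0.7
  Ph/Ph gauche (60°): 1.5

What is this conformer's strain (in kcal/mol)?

0.7 kcal/mol

This conformer (staggered): OH(240°)/Ph(180°) gauche 0.7 → 0.7 kcal/mol.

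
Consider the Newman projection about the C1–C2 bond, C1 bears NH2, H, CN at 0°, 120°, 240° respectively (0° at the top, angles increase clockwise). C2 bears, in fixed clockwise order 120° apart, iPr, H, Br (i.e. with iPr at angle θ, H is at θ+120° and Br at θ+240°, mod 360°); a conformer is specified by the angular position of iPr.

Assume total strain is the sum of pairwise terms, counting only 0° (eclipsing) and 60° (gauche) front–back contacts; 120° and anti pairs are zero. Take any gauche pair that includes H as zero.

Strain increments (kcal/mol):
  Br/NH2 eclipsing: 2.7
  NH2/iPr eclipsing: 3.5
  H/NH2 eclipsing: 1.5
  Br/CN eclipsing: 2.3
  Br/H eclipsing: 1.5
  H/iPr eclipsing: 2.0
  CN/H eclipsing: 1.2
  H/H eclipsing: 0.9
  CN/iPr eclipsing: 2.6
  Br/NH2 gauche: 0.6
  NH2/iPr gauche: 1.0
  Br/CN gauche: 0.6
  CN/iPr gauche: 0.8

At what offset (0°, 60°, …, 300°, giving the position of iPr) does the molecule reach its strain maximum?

iPr at 0° (eclipsed): NH2(0°)/iPr(0°) eclipsed 3.5; H(120°)/H(120°) eclipsed 0.9; CN(240°)/Br(240°) eclipsed 2.3 → 6.7 kcal/mol.
iPr at 60° (staggered): NH2(0°)/iPr(60°) gauche 1.0; NH2(0°)/Br(300°) gauche 0.6; CN(240°)/Br(300°) gauche 0.6 → 2.2 kcal/mol.
iPr at 120° (eclipsed): NH2(0°)/Br(0°) eclipsed 2.7; H(120°)/iPr(120°) eclipsed 2.0; CN(240°)/H(240°) eclipsed 1.2 → 5.9 kcal/mol.
iPr at 180° (staggered): NH2(0°)/Br(60°) gauche 0.6; CN(240°)/iPr(180°) gauche 0.8 → 1.4 kcal/mol.
iPr at 240° (eclipsed): NH2(0°)/H(0°) eclipsed 1.5; H(120°)/Br(120°) eclipsed 1.5; CN(240°)/iPr(240°) eclipsed 2.6 → 5.6 kcal/mol.
iPr at 300° (staggered): NH2(0°)/iPr(300°) gauche 1.0; CN(240°)/iPr(300°) gauche 0.8; CN(240°)/Br(180°) gauche 0.6 → 2.4 kcal/mol.
The maximum (6.7 kcal/mol) occurs with iPr at 0°.

0°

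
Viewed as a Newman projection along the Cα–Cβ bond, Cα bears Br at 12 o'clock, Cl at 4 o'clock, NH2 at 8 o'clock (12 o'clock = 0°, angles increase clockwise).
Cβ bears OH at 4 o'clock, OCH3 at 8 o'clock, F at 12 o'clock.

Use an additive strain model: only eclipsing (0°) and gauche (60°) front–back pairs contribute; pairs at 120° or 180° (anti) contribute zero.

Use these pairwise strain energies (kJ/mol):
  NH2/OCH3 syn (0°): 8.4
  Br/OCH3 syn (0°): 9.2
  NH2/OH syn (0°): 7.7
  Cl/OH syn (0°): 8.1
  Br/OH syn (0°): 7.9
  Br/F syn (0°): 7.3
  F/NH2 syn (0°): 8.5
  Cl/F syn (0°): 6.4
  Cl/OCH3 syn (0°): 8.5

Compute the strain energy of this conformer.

23.8 kJ/mol

This conformer (eclipsed): Br–F eclipsed, Cl–OH eclipsed, NH2–OCH3 eclipsed; 7.3 + 8.1 + 8.4 = 23.8 kJ/mol.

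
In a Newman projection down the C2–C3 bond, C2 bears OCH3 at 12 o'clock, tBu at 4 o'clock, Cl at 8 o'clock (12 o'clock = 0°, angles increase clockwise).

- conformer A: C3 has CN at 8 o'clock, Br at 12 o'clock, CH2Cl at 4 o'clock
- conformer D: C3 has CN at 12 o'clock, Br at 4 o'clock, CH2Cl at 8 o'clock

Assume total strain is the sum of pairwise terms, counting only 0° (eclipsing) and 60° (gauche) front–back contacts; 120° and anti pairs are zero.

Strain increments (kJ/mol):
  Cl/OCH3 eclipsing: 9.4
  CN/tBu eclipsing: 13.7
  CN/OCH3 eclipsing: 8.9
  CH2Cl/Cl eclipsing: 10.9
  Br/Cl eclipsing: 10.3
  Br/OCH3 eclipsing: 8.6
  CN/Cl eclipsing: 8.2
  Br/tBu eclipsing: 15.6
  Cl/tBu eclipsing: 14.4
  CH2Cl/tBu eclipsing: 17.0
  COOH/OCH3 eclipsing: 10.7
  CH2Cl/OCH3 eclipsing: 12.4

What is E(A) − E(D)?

A (eclipsed): OCH3(0°)/Br(0°) eclipsed 8.6; tBu(120°)/CH2Cl(120°) eclipsed 17.0; Cl(240°)/CN(240°) eclipsed 8.2 → 33.8 kJ/mol.
D (eclipsed): OCH3(0°)/CN(0°) eclipsed 8.9; tBu(120°)/Br(120°) eclipsed 15.6; Cl(240°)/CH2Cl(240°) eclipsed 10.9 → 35.4 kJ/mol.
E(A) − E(D) = 33.8 − 35.4 = -1.6 kJ/mol.

-1.6 kJ/mol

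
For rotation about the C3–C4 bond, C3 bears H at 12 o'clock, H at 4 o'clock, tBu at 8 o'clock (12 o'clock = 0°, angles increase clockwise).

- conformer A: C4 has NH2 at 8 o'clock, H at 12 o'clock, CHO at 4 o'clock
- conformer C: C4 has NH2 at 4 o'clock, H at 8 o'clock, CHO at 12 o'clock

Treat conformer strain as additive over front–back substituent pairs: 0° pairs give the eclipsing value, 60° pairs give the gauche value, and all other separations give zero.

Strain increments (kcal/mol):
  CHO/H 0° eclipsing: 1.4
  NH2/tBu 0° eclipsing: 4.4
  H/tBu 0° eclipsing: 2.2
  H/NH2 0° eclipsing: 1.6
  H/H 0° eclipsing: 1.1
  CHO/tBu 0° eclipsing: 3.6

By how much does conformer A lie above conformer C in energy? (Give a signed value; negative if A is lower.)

+1.7 kcal/mol

A (eclipsed): H–H eclipsed, H–CHO eclipsed, tBu–NH2 eclipsed; 1.1 + 1.4 + 4.4 = 6.9 kcal/mol.
C (eclipsed): H–CHO eclipsed, H–NH2 eclipsed, tBu–H eclipsed; 1.4 + 1.6 + 2.2 = 5.2 kcal/mol.
E(A) − E(C) = 6.9 − 5.2 = +1.7 kcal/mol.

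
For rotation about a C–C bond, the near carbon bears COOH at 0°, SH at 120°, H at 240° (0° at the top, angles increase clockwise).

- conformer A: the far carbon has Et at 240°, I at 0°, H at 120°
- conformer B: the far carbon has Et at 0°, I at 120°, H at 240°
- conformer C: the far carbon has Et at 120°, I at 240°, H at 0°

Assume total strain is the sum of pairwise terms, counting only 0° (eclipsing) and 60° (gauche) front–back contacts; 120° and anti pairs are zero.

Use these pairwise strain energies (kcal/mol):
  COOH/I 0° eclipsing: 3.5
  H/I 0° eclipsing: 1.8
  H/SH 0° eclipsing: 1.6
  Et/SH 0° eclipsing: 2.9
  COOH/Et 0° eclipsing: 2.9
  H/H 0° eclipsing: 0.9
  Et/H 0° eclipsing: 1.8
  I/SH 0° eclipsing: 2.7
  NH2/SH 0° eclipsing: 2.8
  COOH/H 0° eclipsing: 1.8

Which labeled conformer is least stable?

A

A (eclipsed): COOH(0°)/I(0°) eclipsed 3.5; SH(120°)/H(120°) eclipsed 1.6; H(240°)/Et(240°) eclipsed 1.8 → 6.9 kcal/mol.
B (eclipsed): COOH(0°)/Et(0°) eclipsed 2.9; SH(120°)/I(120°) eclipsed 2.7; H(240°)/H(240°) eclipsed 0.9 → 6.5 kcal/mol.
C (eclipsed): COOH(0°)/H(0°) eclipsed 1.8; SH(120°)/Et(120°) eclipsed 2.9; H(240°)/I(240°) eclipsed 1.8 → 6.5 kcal/mol.
A has the highest total (6.9 kcal/mol).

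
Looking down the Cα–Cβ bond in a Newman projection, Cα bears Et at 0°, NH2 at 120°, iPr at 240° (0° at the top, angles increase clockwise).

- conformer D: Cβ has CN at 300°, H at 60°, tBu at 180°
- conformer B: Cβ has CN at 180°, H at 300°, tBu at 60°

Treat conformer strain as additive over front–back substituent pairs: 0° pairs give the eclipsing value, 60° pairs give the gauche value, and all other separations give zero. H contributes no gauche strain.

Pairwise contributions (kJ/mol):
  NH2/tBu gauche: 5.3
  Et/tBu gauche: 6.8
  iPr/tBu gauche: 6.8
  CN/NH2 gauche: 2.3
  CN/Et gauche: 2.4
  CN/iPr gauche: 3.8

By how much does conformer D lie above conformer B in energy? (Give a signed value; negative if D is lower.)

+0.1 kJ/mol

D is staggered. Et at 0° is gauche with CN at 300° (2.4); NH2 at 120° is gauche with tBu at 180° (5.3); iPr at 240° is gauche with CN at 300° (3.8); iPr at 240° is gauche with tBu at 180° (6.8). Total 18.3 kJ/mol.
B is staggered. Et at 0° is gauche with tBu at 60° (6.8); NH2 at 120° is gauche with CN at 180° (2.3); NH2 at 120° is gauche with tBu at 60° (5.3); iPr at 240° is gauche with CN at 180° (3.8). Total 18.2 kJ/mol.
E(D) − E(B) = 18.3 − 18.2 = +0.1 kJ/mol.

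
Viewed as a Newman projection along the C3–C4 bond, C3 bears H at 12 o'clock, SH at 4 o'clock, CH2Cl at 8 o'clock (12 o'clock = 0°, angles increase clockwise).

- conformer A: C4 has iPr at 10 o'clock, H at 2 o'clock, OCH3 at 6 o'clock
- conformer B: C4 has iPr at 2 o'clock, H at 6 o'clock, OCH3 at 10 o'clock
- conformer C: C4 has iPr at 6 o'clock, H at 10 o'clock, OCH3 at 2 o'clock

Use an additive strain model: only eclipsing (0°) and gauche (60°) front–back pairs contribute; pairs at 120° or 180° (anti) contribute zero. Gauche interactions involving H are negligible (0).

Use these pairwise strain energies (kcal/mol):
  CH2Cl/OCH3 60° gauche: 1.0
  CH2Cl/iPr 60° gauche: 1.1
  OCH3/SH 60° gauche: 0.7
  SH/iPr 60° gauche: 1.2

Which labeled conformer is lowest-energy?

B

A (staggered): SH–OCH3 gauche, CH2Cl–iPr gauche, CH2Cl–OCH3 gauche; 0.7 + 1.1 + 1.0 = 2.8 kcal/mol.
B (staggered): SH–iPr gauche, CH2Cl–OCH3 gauche; 1.2 + 1.0 = 2.2 kcal/mol.
C (staggered): SH–iPr gauche, SH–OCH3 gauche, CH2Cl–iPr gauche; 1.2 + 0.7 + 1.1 = 3.0 kcal/mol.
B has the lowest total (2.2 kcal/mol).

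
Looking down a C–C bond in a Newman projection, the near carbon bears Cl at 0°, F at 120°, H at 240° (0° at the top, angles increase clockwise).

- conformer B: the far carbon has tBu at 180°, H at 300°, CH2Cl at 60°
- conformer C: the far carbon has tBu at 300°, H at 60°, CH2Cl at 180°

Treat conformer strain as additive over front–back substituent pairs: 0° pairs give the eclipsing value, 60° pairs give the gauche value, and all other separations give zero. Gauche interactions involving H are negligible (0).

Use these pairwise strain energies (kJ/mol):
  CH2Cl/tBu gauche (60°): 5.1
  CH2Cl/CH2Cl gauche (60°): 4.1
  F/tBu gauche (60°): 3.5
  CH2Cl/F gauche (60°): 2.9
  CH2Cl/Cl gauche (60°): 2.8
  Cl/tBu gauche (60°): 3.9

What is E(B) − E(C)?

B is staggered. Cl at 0° is gauche with CH2Cl at 60° (2.8); F at 120° is gauche with tBu at 180° (3.5); F at 120° is gauche with CH2Cl at 60° (2.9). Total 9.2 kJ/mol.
C is staggered. Cl at 0° is gauche with tBu at 300° (3.9); F at 120° is gauche with CH2Cl at 180° (2.9). Total 6.8 kJ/mol.
E(B) − E(C) = 9.2 − 6.8 = +2.4 kJ/mol.

+2.4 kJ/mol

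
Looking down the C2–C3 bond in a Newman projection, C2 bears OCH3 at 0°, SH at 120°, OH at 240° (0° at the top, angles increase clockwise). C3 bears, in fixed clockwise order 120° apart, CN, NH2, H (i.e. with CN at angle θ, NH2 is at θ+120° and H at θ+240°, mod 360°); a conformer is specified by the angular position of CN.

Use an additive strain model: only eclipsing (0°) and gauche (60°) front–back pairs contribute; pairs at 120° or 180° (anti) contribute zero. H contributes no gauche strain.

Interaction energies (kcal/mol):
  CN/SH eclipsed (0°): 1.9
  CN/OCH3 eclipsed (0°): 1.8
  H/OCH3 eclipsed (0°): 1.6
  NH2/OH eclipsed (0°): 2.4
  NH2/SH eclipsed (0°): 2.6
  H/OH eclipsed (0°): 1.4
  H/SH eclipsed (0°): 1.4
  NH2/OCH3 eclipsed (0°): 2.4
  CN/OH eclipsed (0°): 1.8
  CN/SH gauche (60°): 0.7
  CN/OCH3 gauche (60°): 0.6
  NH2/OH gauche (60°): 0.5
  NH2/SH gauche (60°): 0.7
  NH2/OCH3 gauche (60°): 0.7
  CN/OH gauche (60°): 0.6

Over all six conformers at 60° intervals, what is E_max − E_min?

3.4 kcal/mol

CN at 0° (eclipsed): OCH3(0°)/CN(0°) eclipsed 1.8; SH(120°)/NH2(120°) eclipsed 2.6; OH(240°)/H(240°) eclipsed 1.4 → 5.8 kcal/mol.
CN at 60° (staggered): OCH3(0°)/CN(60°) gauche 0.6; SH(120°)/CN(60°) gauche 0.7; SH(120°)/NH2(180°) gauche 0.7; OH(240°)/NH2(180°) gauche 0.5 → 2.5 kcal/mol.
CN at 120° (eclipsed): OCH3(0°)/H(0°) eclipsed 1.6; SH(120°)/CN(120°) eclipsed 1.9; OH(240°)/NH2(240°) eclipsed 2.4 → 5.9 kcal/mol.
CN at 180° (staggered): OCH3(0°)/NH2(300°) gauche 0.7; SH(120°)/CN(180°) gauche 0.7; OH(240°)/CN(180°) gauche 0.6; OH(240°)/NH2(300°) gauche 0.5 → 2.5 kcal/mol.
CN at 240° (eclipsed): OCH3(0°)/NH2(0°) eclipsed 2.4; SH(120°)/H(120°) eclipsed 1.4; OH(240°)/CN(240°) eclipsed 1.8 → 5.6 kcal/mol.
CN at 300° (staggered): OCH3(0°)/CN(300°) gauche 0.6; OCH3(0°)/NH2(60°) gauche 0.7; SH(120°)/NH2(60°) gauche 0.7; OH(240°)/CN(300°) gauche 0.6 → 2.6 kcal/mol.
Max at 120° (5.9 kcal/mol), min at 60° (2.5 kcal/mol); barrier = 3.4 kcal/mol.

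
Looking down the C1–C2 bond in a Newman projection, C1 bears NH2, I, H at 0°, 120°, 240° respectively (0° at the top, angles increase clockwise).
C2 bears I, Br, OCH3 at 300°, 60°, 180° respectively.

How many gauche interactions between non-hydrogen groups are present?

Non-H gauche pairs: NH2(0°)/I(300°); NH2(0°)/Br(60°); I(120°)/Br(60°); I(120°)/OCH3(180°) — 4 interactions.

4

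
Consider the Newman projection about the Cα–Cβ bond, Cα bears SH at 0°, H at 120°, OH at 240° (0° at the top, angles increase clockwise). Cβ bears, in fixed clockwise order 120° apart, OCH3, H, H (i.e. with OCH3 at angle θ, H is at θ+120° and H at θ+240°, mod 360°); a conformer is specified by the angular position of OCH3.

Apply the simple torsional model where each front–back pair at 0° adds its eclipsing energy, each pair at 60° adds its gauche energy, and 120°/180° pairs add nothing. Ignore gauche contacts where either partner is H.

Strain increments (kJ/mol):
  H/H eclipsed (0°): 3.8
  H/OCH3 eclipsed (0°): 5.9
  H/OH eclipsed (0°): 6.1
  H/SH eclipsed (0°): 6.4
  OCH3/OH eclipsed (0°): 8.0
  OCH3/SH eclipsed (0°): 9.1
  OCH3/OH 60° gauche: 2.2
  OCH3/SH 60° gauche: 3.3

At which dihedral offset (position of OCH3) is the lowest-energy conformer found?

OCH3 at 0° (eclipsed): SH(0°)/OCH3(0°) eclipsed 9.1; H(120°)/H(120°) eclipsed 3.8; OH(240°)/H(240°) eclipsed 6.1 → 19.0 kJ/mol.
OCH3 at 60° (staggered): SH(0°)/OCH3(60°) gauche 3.3 → 3.3 kJ/mol.
OCH3 at 120° (eclipsed): SH(0°)/H(0°) eclipsed 6.4; H(120°)/OCH3(120°) eclipsed 5.9; OH(240°)/H(240°) eclipsed 6.1 → 18.4 kJ/mol.
OCH3 at 180° (staggered): OH(240°)/OCH3(180°) gauche 2.2 → 2.2 kJ/mol.
OCH3 at 240° (eclipsed): SH(0°)/H(0°) eclipsed 6.4; H(120°)/H(120°) eclipsed 3.8; OH(240°)/OCH3(240°) eclipsed 8.0 → 18.2 kJ/mol.
OCH3 at 300° (staggered): SH(0°)/OCH3(300°) gauche 3.3; OH(240°)/OCH3(300°) gauche 2.2 → 5.5 kJ/mol.
The minimum (2.2 kJ/mol) occurs with OCH3 at 180°.

180°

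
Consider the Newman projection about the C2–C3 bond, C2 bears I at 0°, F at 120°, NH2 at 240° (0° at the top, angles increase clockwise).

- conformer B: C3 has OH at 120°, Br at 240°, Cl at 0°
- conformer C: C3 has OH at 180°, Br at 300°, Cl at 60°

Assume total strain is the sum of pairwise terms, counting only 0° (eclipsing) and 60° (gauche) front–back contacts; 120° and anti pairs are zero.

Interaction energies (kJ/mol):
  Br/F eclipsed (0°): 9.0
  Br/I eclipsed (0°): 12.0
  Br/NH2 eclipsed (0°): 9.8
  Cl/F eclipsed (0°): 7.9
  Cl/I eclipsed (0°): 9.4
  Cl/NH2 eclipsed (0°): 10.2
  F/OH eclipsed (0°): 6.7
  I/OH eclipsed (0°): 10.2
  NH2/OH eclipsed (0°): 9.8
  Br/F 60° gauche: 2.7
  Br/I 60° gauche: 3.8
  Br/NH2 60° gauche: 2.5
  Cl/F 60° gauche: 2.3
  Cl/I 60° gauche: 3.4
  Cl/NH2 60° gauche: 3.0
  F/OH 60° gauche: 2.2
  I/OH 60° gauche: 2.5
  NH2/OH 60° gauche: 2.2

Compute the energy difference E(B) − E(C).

B (eclipsed): I–Cl eclipsed, F–OH eclipsed, NH2–Br eclipsed; 9.4 + 6.7 + 9.8 = 25.9 kJ/mol.
C (staggered): I–Br gauche, I–Cl gauche, F–OH gauche, F–Cl gauche, NH2–OH gauche, NH2–Br gauche; 3.8 + 3.4 + 2.2 + 2.3 + 2.2 + 2.5 = 16.4 kJ/mol.
E(B) − E(C) = 25.9 − 16.4 = +9.5 kJ/mol.

+9.5 kJ/mol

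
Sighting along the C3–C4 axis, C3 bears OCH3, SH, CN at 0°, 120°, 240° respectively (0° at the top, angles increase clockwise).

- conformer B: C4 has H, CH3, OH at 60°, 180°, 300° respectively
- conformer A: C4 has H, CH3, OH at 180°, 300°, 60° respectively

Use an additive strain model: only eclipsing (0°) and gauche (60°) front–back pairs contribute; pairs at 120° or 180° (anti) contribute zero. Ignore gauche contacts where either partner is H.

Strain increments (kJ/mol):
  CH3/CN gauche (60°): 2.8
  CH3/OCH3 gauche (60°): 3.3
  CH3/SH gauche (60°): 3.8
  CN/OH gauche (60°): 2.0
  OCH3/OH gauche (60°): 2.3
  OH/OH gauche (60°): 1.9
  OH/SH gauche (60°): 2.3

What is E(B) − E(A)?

+0.2 kJ/mol

B (staggered): OCH3–OH gauche, SH–CH3 gauche, CN–CH3 gauche, CN–OH gauche; 2.3 + 3.8 + 2.8 + 2.0 = 10.9 kJ/mol.
A (staggered): OCH3–CH3 gauche, OCH3–OH gauche, SH–OH gauche, CN–CH3 gauche; 3.3 + 2.3 + 2.3 + 2.8 = 10.7 kJ/mol.
E(B) − E(A) = 10.9 − 10.7 = +0.2 kJ/mol.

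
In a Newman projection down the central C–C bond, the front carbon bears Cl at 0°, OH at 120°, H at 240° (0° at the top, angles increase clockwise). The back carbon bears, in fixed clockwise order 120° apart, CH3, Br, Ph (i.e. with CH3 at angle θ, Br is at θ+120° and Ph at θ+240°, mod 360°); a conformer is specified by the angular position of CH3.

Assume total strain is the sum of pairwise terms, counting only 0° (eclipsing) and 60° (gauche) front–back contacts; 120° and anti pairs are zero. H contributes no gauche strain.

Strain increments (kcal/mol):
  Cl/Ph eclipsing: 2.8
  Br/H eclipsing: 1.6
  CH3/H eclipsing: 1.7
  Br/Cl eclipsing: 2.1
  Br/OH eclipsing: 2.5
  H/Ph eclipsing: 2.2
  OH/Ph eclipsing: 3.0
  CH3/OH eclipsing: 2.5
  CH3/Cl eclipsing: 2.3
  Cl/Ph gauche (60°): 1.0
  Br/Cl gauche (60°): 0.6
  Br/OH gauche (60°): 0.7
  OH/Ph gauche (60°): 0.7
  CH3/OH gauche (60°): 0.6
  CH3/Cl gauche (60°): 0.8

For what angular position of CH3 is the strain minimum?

300°

CH3 at 0° (eclipsed): Cl–CH3 eclipsed, OH–Br eclipsed, H–Ph eclipsed; 2.3 + 2.5 + 2.2 = 7.0 kcal/mol.
CH3 at 60° (staggered): Cl–CH3 gauche, Cl–Ph gauche, OH–CH3 gauche, OH–Br gauche; 0.8 + 1.0 + 0.6 + 0.7 = 3.1 kcal/mol.
CH3 at 120° (eclipsed): Cl–Ph eclipsed, OH–CH3 eclipsed, H–Br eclipsed; 2.8 + 2.5 + 1.6 = 6.9 kcal/mol.
CH3 at 180° (staggered): Cl–Br gauche, Cl–Ph gauche, OH–CH3 gauche, OH–Ph gauche; 0.6 + 1.0 + 0.6 + 0.7 = 2.9 kcal/mol.
CH3 at 240° (eclipsed): Cl–Br eclipsed, OH–Ph eclipsed, H–CH3 eclipsed; 2.1 + 3.0 + 1.7 = 6.8 kcal/mol.
CH3 at 300° (staggered): Cl–CH3 gauche, Cl–Br gauche, OH–Br gauche, OH–Ph gauche; 0.8 + 0.6 + 0.7 + 0.7 = 2.8 kcal/mol.
The minimum (2.8 kcal/mol) occurs with CH3 at 300°.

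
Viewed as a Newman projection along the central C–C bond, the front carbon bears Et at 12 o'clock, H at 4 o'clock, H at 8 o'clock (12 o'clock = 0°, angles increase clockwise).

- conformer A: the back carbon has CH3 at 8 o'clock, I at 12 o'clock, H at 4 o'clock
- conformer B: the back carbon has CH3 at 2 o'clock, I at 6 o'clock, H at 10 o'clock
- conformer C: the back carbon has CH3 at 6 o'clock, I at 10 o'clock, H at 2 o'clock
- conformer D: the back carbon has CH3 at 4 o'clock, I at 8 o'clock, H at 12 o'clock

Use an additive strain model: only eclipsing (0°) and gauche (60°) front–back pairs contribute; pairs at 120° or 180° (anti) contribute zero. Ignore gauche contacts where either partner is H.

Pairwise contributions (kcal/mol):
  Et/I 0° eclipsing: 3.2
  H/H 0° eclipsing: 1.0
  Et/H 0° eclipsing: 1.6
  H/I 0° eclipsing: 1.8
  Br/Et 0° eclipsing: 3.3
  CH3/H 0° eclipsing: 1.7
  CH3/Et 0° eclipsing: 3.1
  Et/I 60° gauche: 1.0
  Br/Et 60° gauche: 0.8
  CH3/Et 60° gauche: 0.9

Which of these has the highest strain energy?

A (eclipsed): Et–I eclipsed, H–H eclipsed, H–CH3 eclipsed; 3.2 + 1.0 + 1.7 = 5.9 kcal/mol.
B (staggered): Et–CH3 gauche; 0.9 = 0.9 kcal/mol.
C (staggered): Et–I gauche; 1.0 = 1.0 kcal/mol.
D (eclipsed): Et–H eclipsed, H–CH3 eclipsed, H–I eclipsed; 1.6 + 1.7 + 1.8 = 5.1 kcal/mol.
A has the highest total (5.9 kcal/mol).

A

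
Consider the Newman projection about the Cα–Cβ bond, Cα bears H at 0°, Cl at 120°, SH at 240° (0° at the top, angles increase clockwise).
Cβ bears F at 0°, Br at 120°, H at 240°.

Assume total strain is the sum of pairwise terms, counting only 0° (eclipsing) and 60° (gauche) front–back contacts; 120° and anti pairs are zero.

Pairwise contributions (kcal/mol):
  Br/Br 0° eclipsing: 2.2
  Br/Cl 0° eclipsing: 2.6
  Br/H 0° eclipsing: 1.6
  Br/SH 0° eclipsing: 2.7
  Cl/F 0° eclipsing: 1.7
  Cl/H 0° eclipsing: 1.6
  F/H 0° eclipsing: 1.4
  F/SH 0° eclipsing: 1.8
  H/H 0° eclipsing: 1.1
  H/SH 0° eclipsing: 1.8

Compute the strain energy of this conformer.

5.8 kcal/mol

This conformer (eclipsed): H(0°)/F(0°) eclipsed 1.4; Cl(120°)/Br(120°) eclipsed 2.6; SH(240°)/H(240°) eclipsed 1.8 → 5.8 kcal/mol.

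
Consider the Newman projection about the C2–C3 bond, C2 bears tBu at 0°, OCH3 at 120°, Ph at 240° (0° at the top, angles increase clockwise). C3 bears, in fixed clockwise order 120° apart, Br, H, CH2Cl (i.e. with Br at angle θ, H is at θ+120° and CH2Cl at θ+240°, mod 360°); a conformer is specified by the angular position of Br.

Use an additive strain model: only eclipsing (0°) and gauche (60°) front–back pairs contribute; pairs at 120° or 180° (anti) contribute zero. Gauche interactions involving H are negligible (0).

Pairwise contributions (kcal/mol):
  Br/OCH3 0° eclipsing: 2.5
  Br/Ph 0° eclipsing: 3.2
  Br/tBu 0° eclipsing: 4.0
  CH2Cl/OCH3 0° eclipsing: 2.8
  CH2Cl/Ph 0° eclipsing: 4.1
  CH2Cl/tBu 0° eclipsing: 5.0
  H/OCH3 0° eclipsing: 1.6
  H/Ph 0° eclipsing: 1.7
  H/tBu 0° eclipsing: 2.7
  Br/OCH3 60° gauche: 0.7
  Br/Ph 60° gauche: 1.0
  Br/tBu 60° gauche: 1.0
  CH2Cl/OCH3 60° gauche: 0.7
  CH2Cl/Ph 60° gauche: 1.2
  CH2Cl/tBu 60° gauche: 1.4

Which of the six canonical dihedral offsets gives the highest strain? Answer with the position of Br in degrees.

Br at 0° (eclipsed): tBu–Br eclipsed, OCH3–H eclipsed, Ph–CH2Cl eclipsed; 4.0 + 1.6 + 4.1 = 9.7 kcal/mol.
Br at 60° (staggered): tBu–Br gauche, tBu–CH2Cl gauche, OCH3–Br gauche, Ph–CH2Cl gauche; 1.0 + 1.4 + 0.7 + 1.2 = 4.3 kcal/mol.
Br at 120° (eclipsed): tBu–CH2Cl eclipsed, OCH3–Br eclipsed, Ph–H eclipsed; 5.0 + 2.5 + 1.7 = 9.2 kcal/mol.
Br at 180° (staggered): tBu–CH2Cl gauche, OCH3–Br gauche, OCH3–CH2Cl gauche, Ph–Br gauche; 1.4 + 0.7 + 0.7 + 1.0 = 3.8 kcal/mol.
Br at 240° (eclipsed): tBu–H eclipsed, OCH3–CH2Cl eclipsed, Ph–Br eclipsed; 2.7 + 2.8 + 3.2 = 8.7 kcal/mol.
Br at 300° (staggered): tBu–Br gauche, OCH3–CH2Cl gauche, Ph–Br gauche, Ph–CH2Cl gauche; 1.0 + 0.7 + 1.0 + 1.2 = 3.9 kcal/mol.
The maximum (9.7 kcal/mol) occurs with Br at 0°.

0°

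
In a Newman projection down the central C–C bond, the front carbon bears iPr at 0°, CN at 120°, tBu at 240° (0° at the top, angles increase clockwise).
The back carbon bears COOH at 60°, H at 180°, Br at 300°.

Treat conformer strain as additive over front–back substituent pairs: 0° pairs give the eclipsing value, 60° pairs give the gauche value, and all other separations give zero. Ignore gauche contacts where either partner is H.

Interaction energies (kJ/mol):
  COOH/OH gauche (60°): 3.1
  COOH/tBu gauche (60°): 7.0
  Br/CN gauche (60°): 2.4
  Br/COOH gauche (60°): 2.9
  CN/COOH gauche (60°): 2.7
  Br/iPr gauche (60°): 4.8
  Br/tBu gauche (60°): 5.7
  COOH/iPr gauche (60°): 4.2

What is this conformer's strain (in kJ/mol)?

17.4 kJ/mol

This conformer (staggered): iPr(0°)/COOH(60°) gauche 4.2; iPr(0°)/Br(300°) gauche 4.8; CN(120°)/COOH(60°) gauche 2.7; tBu(240°)/Br(300°) gauche 5.7 → 17.4 kJ/mol.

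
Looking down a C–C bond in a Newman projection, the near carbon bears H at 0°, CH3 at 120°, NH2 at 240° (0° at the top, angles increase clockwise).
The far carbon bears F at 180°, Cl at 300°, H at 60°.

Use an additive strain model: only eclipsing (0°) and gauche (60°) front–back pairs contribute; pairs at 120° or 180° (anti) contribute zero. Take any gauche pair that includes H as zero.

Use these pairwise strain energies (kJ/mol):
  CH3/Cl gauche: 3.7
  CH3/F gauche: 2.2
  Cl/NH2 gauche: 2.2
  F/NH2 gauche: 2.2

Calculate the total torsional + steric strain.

This conformer is staggered. CH3 at 120° is gauche with F at 180° (2.2); NH2 at 240° is gauche with F at 180° (2.2); NH2 at 240° is gauche with Cl at 300° (2.2). Total 6.6 kJ/mol.

6.6 kJ/mol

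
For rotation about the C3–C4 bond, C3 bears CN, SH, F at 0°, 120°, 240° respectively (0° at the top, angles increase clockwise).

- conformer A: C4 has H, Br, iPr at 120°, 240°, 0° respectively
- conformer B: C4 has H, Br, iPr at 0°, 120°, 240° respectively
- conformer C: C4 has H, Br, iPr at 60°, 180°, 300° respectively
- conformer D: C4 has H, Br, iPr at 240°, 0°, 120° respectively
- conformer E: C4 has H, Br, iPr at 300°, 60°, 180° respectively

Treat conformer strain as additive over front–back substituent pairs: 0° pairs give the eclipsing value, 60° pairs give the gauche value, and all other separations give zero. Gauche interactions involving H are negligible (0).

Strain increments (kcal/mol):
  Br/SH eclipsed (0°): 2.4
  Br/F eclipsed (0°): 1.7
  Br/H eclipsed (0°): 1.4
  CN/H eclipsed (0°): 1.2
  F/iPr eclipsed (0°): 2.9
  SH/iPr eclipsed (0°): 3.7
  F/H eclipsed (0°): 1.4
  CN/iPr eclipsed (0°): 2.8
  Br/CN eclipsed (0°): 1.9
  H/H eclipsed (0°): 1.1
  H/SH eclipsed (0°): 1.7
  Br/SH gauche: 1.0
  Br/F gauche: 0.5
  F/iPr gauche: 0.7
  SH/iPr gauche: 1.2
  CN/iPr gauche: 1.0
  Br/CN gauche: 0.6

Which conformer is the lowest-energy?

C

A (eclipsed): CN–iPr eclipsed, SH–H eclipsed, F–Br eclipsed; 2.8 + 1.7 + 1.7 = 6.2 kcal/mol.
B (eclipsed): CN–H eclipsed, SH–Br eclipsed, F–iPr eclipsed; 1.2 + 2.4 + 2.9 = 6.5 kcal/mol.
C (staggered): CN–iPr gauche, SH–Br gauche, F–Br gauche, F–iPr gauche; 1.0 + 1.0 + 0.5 + 0.7 = 3.2 kcal/mol.
D (eclipsed): CN–Br eclipsed, SH–iPr eclipsed, F–H eclipsed; 1.9 + 3.7 + 1.4 = 7.0 kcal/mol.
E (staggered): CN–Br gauche, SH–Br gauche, SH–iPr gauche, F–iPr gauche; 0.6 + 1.0 + 1.2 + 0.7 = 3.5 kcal/mol.
C has the lowest total (3.2 kcal/mol).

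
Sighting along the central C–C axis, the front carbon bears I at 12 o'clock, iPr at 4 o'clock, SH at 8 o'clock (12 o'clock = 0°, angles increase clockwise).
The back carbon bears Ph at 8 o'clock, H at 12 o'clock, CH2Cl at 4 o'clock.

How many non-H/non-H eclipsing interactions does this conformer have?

2

Non-H eclipsing pairs: iPr(120°)/CH2Cl(120°); SH(240°)/Ph(240°) — 2 interactions.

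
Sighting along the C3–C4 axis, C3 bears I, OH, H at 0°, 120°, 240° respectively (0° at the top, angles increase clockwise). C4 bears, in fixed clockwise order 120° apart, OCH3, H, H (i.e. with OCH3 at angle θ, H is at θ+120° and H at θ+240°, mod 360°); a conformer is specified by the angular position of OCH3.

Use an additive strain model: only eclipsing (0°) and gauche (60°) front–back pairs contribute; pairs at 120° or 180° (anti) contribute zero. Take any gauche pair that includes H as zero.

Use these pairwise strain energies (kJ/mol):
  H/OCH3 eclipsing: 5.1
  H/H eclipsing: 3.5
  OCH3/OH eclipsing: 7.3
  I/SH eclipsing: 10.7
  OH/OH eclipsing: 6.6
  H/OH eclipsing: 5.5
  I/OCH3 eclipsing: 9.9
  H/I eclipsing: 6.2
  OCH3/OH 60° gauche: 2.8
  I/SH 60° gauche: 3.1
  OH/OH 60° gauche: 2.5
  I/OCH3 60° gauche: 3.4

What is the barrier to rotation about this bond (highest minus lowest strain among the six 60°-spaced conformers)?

OCH3 at 0° (eclipsed): I(0°)/OCH3(0°) eclipsed 9.9; OH(120°)/H(120°) eclipsed 5.5; H(240°)/H(240°) eclipsed 3.5 → 18.9 kJ/mol.
OCH3 at 60° (staggered): I(0°)/OCH3(60°) gauche 3.4; OH(120°)/OCH3(60°) gauche 2.8 → 6.2 kJ/mol.
OCH3 at 120° (eclipsed): I(0°)/H(0°) eclipsed 6.2; OH(120°)/OCH3(120°) eclipsed 7.3; H(240°)/H(240°) eclipsed 3.5 → 17.0 kJ/mol.
OCH3 at 180° (staggered): OH(120°)/OCH3(180°) gauche 2.8 → 2.8 kJ/mol.
OCH3 at 240° (eclipsed): I(0°)/H(0°) eclipsed 6.2; OH(120°)/H(120°) eclipsed 5.5; H(240°)/OCH3(240°) eclipsed 5.1 → 16.8 kJ/mol.
OCH3 at 300° (staggered): I(0°)/OCH3(300°) gauche 3.4 → 3.4 kJ/mol.
Max at 0° (18.9 kJ/mol), min at 180° (2.8 kJ/mol); barrier = 16.1 kJ/mol.

16.1 kJ/mol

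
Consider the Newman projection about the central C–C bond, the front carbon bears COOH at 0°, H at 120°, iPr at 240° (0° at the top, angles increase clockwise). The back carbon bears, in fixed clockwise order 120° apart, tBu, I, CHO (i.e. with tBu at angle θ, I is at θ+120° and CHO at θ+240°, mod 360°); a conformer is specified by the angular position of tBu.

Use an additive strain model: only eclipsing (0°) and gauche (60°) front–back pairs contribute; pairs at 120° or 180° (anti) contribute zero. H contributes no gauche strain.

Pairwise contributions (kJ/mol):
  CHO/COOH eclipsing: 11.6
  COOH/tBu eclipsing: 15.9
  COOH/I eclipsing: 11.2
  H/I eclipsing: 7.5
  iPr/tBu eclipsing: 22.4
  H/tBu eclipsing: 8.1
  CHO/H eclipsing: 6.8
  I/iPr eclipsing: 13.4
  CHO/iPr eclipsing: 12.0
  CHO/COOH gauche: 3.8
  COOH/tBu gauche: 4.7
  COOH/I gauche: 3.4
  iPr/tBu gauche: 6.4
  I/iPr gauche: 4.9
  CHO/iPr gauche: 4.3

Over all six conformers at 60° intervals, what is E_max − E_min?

22.7 kJ/mol

tBu at 0° (eclipsed): COOH–tBu eclipsed, H–I eclipsed, iPr–CHO eclipsed; 15.9 + 7.5 + 12.0 = 35.4 kJ/mol.
tBu at 60° (staggered): COOH–tBu gauche, COOH–CHO gauche, iPr–I gauche, iPr–CHO gauche; 4.7 + 3.8 + 4.9 + 4.3 = 17.7 kJ/mol.
tBu at 120° (eclipsed): COOH–CHO eclipsed, H–tBu eclipsed, iPr–I eclipsed; 11.6 + 8.1 + 13.4 = 33.1 kJ/mol.
tBu at 180° (staggered): COOH–I gauche, COOH–CHO gauche, iPr–tBu gauche, iPr–I gauche; 3.4 + 3.8 + 6.4 + 4.9 = 18.5 kJ/mol.
tBu at 240° (eclipsed): COOH–I eclipsed, H–CHO eclipsed, iPr–tBu eclipsed; 11.2 + 6.8 + 22.4 = 40.4 kJ/mol.
tBu at 300° (staggered): COOH–tBu gauche, COOH–I gauche, iPr–tBu gauche, iPr–CHO gauche; 4.7 + 3.4 + 6.4 + 4.3 = 18.8 kJ/mol.
Max at 240° (40.4 kJ/mol), min at 60° (17.7 kJ/mol); barrier = 22.7 kJ/mol.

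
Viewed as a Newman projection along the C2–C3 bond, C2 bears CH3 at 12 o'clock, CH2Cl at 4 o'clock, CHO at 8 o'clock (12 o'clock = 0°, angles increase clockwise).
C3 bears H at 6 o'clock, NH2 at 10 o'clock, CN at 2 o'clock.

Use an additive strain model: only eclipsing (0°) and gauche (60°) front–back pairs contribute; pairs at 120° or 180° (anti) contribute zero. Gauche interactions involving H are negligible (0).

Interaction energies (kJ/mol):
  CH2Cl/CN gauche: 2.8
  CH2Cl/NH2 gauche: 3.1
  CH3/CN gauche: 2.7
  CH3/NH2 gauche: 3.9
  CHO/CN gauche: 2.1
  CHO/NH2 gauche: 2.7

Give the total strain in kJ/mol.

This conformer (staggered): CH3(0°)/NH2(300°) gauche 3.9; CH3(0°)/CN(60°) gauche 2.7; CH2Cl(120°)/CN(60°) gauche 2.8; CHO(240°)/NH2(300°) gauche 2.7 → 12.1 kJ/mol.

12.1 kJ/mol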